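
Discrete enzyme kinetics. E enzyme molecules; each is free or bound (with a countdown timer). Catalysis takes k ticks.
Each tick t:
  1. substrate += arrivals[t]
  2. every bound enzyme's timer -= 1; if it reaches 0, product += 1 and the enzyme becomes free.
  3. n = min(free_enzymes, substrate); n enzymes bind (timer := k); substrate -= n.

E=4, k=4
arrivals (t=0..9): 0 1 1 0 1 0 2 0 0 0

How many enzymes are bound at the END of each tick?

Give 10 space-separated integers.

Answer: 0 1 2 2 3 2 3 3 2 2

Derivation:
t=0: arr=0 -> substrate=0 bound=0 product=0
t=1: arr=1 -> substrate=0 bound=1 product=0
t=2: arr=1 -> substrate=0 bound=2 product=0
t=3: arr=0 -> substrate=0 bound=2 product=0
t=4: arr=1 -> substrate=0 bound=3 product=0
t=5: arr=0 -> substrate=0 bound=2 product=1
t=6: arr=2 -> substrate=0 bound=3 product=2
t=7: arr=0 -> substrate=0 bound=3 product=2
t=8: arr=0 -> substrate=0 bound=2 product=3
t=9: arr=0 -> substrate=0 bound=2 product=3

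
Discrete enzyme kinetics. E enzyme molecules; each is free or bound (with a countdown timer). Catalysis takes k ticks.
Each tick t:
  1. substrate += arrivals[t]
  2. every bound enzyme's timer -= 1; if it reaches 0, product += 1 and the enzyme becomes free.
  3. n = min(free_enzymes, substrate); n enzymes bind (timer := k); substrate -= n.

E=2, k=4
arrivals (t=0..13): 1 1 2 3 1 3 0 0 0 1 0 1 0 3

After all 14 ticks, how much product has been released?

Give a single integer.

t=0: arr=1 -> substrate=0 bound=1 product=0
t=1: arr=1 -> substrate=0 bound=2 product=0
t=2: arr=2 -> substrate=2 bound=2 product=0
t=3: arr=3 -> substrate=5 bound=2 product=0
t=4: arr=1 -> substrate=5 bound=2 product=1
t=5: arr=3 -> substrate=7 bound=2 product=2
t=6: arr=0 -> substrate=7 bound=2 product=2
t=7: arr=0 -> substrate=7 bound=2 product=2
t=8: arr=0 -> substrate=6 bound=2 product=3
t=9: arr=1 -> substrate=6 bound=2 product=4
t=10: arr=0 -> substrate=6 bound=2 product=4
t=11: arr=1 -> substrate=7 bound=2 product=4
t=12: arr=0 -> substrate=6 bound=2 product=5
t=13: arr=3 -> substrate=8 bound=2 product=6

Answer: 6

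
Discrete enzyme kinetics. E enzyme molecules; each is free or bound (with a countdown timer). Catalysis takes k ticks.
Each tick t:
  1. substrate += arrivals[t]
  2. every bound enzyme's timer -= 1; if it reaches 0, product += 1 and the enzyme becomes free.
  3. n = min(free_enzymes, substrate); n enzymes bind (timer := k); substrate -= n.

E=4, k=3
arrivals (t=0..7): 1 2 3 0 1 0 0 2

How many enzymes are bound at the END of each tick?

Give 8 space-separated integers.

t=0: arr=1 -> substrate=0 bound=1 product=0
t=1: arr=2 -> substrate=0 bound=3 product=0
t=2: arr=3 -> substrate=2 bound=4 product=0
t=3: arr=0 -> substrate=1 bound=4 product=1
t=4: arr=1 -> substrate=0 bound=4 product=3
t=5: arr=0 -> substrate=0 bound=3 product=4
t=6: arr=0 -> substrate=0 bound=2 product=5
t=7: arr=2 -> substrate=0 bound=2 product=7

Answer: 1 3 4 4 4 3 2 2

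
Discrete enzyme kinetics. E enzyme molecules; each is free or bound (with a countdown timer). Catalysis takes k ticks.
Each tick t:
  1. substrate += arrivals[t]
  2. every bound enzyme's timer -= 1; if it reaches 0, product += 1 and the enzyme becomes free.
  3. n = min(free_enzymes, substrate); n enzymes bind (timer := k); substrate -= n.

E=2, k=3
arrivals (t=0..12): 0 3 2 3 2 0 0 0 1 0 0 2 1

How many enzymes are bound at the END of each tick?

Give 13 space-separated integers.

t=0: arr=0 -> substrate=0 bound=0 product=0
t=1: arr=3 -> substrate=1 bound=2 product=0
t=2: arr=2 -> substrate=3 bound=2 product=0
t=3: arr=3 -> substrate=6 bound=2 product=0
t=4: arr=2 -> substrate=6 bound=2 product=2
t=5: arr=0 -> substrate=6 bound=2 product=2
t=6: arr=0 -> substrate=6 bound=2 product=2
t=7: arr=0 -> substrate=4 bound=2 product=4
t=8: arr=1 -> substrate=5 bound=2 product=4
t=9: arr=0 -> substrate=5 bound=2 product=4
t=10: arr=0 -> substrate=3 bound=2 product=6
t=11: arr=2 -> substrate=5 bound=2 product=6
t=12: arr=1 -> substrate=6 bound=2 product=6

Answer: 0 2 2 2 2 2 2 2 2 2 2 2 2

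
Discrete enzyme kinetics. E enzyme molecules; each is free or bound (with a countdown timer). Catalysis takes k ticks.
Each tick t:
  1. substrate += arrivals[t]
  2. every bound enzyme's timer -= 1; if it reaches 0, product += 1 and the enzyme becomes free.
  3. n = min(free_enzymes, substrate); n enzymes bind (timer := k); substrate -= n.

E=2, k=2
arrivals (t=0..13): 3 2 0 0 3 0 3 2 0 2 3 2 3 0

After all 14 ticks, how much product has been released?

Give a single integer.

Answer: 12

Derivation:
t=0: arr=3 -> substrate=1 bound=2 product=0
t=1: arr=2 -> substrate=3 bound=2 product=0
t=2: arr=0 -> substrate=1 bound=2 product=2
t=3: arr=0 -> substrate=1 bound=2 product=2
t=4: arr=3 -> substrate=2 bound=2 product=4
t=5: arr=0 -> substrate=2 bound=2 product=4
t=6: arr=3 -> substrate=3 bound=2 product=6
t=7: arr=2 -> substrate=5 bound=2 product=6
t=8: arr=0 -> substrate=3 bound=2 product=8
t=9: arr=2 -> substrate=5 bound=2 product=8
t=10: arr=3 -> substrate=6 bound=2 product=10
t=11: arr=2 -> substrate=8 bound=2 product=10
t=12: arr=3 -> substrate=9 bound=2 product=12
t=13: arr=0 -> substrate=9 bound=2 product=12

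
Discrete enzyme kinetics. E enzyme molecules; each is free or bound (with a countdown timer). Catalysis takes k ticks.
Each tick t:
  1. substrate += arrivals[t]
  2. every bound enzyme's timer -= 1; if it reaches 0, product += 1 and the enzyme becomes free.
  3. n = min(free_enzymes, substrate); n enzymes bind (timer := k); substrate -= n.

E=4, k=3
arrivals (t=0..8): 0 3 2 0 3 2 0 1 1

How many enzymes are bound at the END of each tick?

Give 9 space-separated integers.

Answer: 0 3 4 4 4 4 4 4 4

Derivation:
t=0: arr=0 -> substrate=0 bound=0 product=0
t=1: arr=3 -> substrate=0 bound=3 product=0
t=2: arr=2 -> substrate=1 bound=4 product=0
t=3: arr=0 -> substrate=1 bound=4 product=0
t=4: arr=3 -> substrate=1 bound=4 product=3
t=5: arr=2 -> substrate=2 bound=4 product=4
t=6: arr=0 -> substrate=2 bound=4 product=4
t=7: arr=1 -> substrate=0 bound=4 product=7
t=8: arr=1 -> substrate=0 bound=4 product=8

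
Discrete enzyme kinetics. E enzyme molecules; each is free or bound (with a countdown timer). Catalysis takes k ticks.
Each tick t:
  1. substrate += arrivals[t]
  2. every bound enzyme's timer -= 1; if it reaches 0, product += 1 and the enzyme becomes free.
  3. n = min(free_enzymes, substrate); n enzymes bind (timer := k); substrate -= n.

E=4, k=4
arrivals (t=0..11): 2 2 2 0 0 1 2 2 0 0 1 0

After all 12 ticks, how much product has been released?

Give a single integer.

t=0: arr=2 -> substrate=0 bound=2 product=0
t=1: arr=2 -> substrate=0 bound=4 product=0
t=2: arr=2 -> substrate=2 bound=4 product=0
t=3: arr=0 -> substrate=2 bound=4 product=0
t=4: arr=0 -> substrate=0 bound=4 product=2
t=5: arr=1 -> substrate=0 bound=3 product=4
t=6: arr=2 -> substrate=1 bound=4 product=4
t=7: arr=2 -> substrate=3 bound=4 product=4
t=8: arr=0 -> substrate=1 bound=4 product=6
t=9: arr=0 -> substrate=0 bound=4 product=7
t=10: arr=1 -> substrate=0 bound=4 product=8
t=11: arr=0 -> substrate=0 bound=4 product=8

Answer: 8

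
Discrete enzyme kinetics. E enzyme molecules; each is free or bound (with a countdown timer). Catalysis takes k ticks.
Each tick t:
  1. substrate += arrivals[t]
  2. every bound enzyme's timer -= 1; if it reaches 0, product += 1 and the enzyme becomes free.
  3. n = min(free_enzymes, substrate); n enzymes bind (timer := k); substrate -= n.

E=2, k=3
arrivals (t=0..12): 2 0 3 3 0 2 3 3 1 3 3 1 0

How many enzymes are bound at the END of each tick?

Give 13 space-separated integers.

t=0: arr=2 -> substrate=0 bound=2 product=0
t=1: arr=0 -> substrate=0 bound=2 product=0
t=2: arr=3 -> substrate=3 bound=2 product=0
t=3: arr=3 -> substrate=4 bound=2 product=2
t=4: arr=0 -> substrate=4 bound=2 product=2
t=5: arr=2 -> substrate=6 bound=2 product=2
t=6: arr=3 -> substrate=7 bound=2 product=4
t=7: arr=3 -> substrate=10 bound=2 product=4
t=8: arr=1 -> substrate=11 bound=2 product=4
t=9: arr=3 -> substrate=12 bound=2 product=6
t=10: arr=3 -> substrate=15 bound=2 product=6
t=11: arr=1 -> substrate=16 bound=2 product=6
t=12: arr=0 -> substrate=14 bound=2 product=8

Answer: 2 2 2 2 2 2 2 2 2 2 2 2 2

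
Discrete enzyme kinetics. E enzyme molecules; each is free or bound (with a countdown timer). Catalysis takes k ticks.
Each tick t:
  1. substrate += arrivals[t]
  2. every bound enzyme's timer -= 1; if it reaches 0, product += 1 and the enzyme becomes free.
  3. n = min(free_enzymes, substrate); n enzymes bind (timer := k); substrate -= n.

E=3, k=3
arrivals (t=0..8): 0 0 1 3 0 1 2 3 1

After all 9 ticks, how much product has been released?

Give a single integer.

t=0: arr=0 -> substrate=0 bound=0 product=0
t=1: arr=0 -> substrate=0 bound=0 product=0
t=2: arr=1 -> substrate=0 bound=1 product=0
t=3: arr=3 -> substrate=1 bound=3 product=0
t=4: arr=0 -> substrate=1 bound=3 product=0
t=5: arr=1 -> substrate=1 bound=3 product=1
t=6: arr=2 -> substrate=1 bound=3 product=3
t=7: arr=3 -> substrate=4 bound=3 product=3
t=8: arr=1 -> substrate=4 bound=3 product=4

Answer: 4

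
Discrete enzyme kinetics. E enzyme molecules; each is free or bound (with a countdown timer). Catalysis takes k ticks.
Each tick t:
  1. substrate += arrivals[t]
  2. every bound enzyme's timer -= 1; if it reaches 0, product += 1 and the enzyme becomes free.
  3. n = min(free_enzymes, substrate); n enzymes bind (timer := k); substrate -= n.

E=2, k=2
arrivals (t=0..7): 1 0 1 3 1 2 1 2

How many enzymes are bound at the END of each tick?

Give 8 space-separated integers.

t=0: arr=1 -> substrate=0 bound=1 product=0
t=1: arr=0 -> substrate=0 bound=1 product=0
t=2: arr=1 -> substrate=0 bound=1 product=1
t=3: arr=3 -> substrate=2 bound=2 product=1
t=4: arr=1 -> substrate=2 bound=2 product=2
t=5: arr=2 -> substrate=3 bound=2 product=3
t=6: arr=1 -> substrate=3 bound=2 product=4
t=7: arr=2 -> substrate=4 bound=2 product=5

Answer: 1 1 1 2 2 2 2 2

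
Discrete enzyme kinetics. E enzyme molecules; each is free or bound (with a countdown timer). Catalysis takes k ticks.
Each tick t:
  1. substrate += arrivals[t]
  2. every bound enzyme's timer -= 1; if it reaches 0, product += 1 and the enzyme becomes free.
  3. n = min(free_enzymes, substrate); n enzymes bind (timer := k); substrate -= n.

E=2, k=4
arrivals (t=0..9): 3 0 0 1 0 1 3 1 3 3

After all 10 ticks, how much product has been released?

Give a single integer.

t=0: arr=3 -> substrate=1 bound=2 product=0
t=1: arr=0 -> substrate=1 bound=2 product=0
t=2: arr=0 -> substrate=1 bound=2 product=0
t=3: arr=1 -> substrate=2 bound=2 product=0
t=4: arr=0 -> substrate=0 bound=2 product=2
t=5: arr=1 -> substrate=1 bound=2 product=2
t=6: arr=3 -> substrate=4 bound=2 product=2
t=7: arr=1 -> substrate=5 bound=2 product=2
t=8: arr=3 -> substrate=6 bound=2 product=4
t=9: arr=3 -> substrate=9 bound=2 product=4

Answer: 4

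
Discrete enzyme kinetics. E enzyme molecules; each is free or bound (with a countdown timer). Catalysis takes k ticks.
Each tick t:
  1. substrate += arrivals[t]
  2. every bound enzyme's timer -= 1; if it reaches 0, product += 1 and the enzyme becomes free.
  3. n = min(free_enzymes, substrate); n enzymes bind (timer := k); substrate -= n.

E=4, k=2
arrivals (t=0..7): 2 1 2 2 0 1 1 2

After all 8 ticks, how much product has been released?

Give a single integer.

t=0: arr=2 -> substrate=0 bound=2 product=0
t=1: arr=1 -> substrate=0 bound=3 product=0
t=2: arr=2 -> substrate=0 bound=3 product=2
t=3: arr=2 -> substrate=0 bound=4 product=3
t=4: arr=0 -> substrate=0 bound=2 product=5
t=5: arr=1 -> substrate=0 bound=1 product=7
t=6: arr=1 -> substrate=0 bound=2 product=7
t=7: arr=2 -> substrate=0 bound=3 product=8

Answer: 8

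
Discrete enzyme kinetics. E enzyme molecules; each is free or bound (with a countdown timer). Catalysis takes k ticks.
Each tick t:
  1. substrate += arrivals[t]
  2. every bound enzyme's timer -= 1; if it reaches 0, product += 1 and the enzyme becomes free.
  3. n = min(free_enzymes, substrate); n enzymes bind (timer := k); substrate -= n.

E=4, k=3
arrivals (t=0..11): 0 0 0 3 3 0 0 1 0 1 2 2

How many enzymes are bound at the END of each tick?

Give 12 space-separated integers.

t=0: arr=0 -> substrate=0 bound=0 product=0
t=1: arr=0 -> substrate=0 bound=0 product=0
t=2: arr=0 -> substrate=0 bound=0 product=0
t=3: arr=3 -> substrate=0 bound=3 product=0
t=4: arr=3 -> substrate=2 bound=4 product=0
t=5: arr=0 -> substrate=2 bound=4 product=0
t=6: arr=0 -> substrate=0 bound=3 product=3
t=7: arr=1 -> substrate=0 bound=3 product=4
t=8: arr=0 -> substrate=0 bound=3 product=4
t=9: arr=1 -> substrate=0 bound=2 product=6
t=10: arr=2 -> substrate=0 bound=3 product=7
t=11: arr=2 -> substrate=1 bound=4 product=7

Answer: 0 0 0 3 4 4 3 3 3 2 3 4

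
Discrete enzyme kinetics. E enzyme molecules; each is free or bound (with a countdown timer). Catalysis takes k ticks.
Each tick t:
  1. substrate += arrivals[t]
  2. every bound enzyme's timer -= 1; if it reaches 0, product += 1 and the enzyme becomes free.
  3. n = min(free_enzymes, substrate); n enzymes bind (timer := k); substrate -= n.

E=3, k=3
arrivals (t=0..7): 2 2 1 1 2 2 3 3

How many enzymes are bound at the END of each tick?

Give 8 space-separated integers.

Answer: 2 3 3 3 3 3 3 3

Derivation:
t=0: arr=2 -> substrate=0 bound=2 product=0
t=1: arr=2 -> substrate=1 bound=3 product=0
t=2: arr=1 -> substrate=2 bound=3 product=0
t=3: arr=1 -> substrate=1 bound=3 product=2
t=4: arr=2 -> substrate=2 bound=3 product=3
t=5: arr=2 -> substrate=4 bound=3 product=3
t=6: arr=3 -> substrate=5 bound=3 product=5
t=7: arr=3 -> substrate=7 bound=3 product=6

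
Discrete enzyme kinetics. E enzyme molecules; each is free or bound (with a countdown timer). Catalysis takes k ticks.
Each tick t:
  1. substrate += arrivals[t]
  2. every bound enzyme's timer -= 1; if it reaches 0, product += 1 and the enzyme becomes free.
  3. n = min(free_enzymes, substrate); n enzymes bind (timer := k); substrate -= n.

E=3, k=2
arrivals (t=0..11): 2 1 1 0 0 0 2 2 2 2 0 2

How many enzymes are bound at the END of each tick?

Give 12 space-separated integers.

t=0: arr=2 -> substrate=0 bound=2 product=0
t=1: arr=1 -> substrate=0 bound=3 product=0
t=2: arr=1 -> substrate=0 bound=2 product=2
t=3: arr=0 -> substrate=0 bound=1 product=3
t=4: arr=0 -> substrate=0 bound=0 product=4
t=5: arr=0 -> substrate=0 bound=0 product=4
t=6: arr=2 -> substrate=0 bound=2 product=4
t=7: arr=2 -> substrate=1 bound=3 product=4
t=8: arr=2 -> substrate=1 bound=3 product=6
t=9: arr=2 -> substrate=2 bound=3 product=7
t=10: arr=0 -> substrate=0 bound=3 product=9
t=11: arr=2 -> substrate=1 bound=3 product=10

Answer: 2 3 2 1 0 0 2 3 3 3 3 3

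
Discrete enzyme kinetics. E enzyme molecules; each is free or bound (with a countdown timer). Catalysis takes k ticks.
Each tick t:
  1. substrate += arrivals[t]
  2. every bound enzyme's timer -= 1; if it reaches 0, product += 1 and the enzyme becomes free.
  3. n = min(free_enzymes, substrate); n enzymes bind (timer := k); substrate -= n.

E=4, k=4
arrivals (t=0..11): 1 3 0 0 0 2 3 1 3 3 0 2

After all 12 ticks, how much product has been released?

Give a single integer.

t=0: arr=1 -> substrate=0 bound=1 product=0
t=1: arr=3 -> substrate=0 bound=4 product=0
t=2: arr=0 -> substrate=0 bound=4 product=0
t=3: arr=0 -> substrate=0 bound=4 product=0
t=4: arr=0 -> substrate=0 bound=3 product=1
t=5: arr=2 -> substrate=0 bound=2 product=4
t=6: arr=3 -> substrate=1 bound=4 product=4
t=7: arr=1 -> substrate=2 bound=4 product=4
t=8: arr=3 -> substrate=5 bound=4 product=4
t=9: arr=3 -> substrate=6 bound=4 product=6
t=10: arr=0 -> substrate=4 bound=4 product=8
t=11: arr=2 -> substrate=6 bound=4 product=8

Answer: 8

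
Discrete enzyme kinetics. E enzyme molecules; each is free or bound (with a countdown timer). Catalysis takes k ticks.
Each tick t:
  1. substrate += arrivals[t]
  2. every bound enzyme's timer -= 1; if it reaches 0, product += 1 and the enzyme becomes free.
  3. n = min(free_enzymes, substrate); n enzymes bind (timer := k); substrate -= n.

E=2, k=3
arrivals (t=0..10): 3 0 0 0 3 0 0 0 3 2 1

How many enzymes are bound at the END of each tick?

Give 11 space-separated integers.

t=0: arr=3 -> substrate=1 bound=2 product=0
t=1: arr=0 -> substrate=1 bound=2 product=0
t=2: arr=0 -> substrate=1 bound=2 product=0
t=3: arr=0 -> substrate=0 bound=1 product=2
t=4: arr=3 -> substrate=2 bound=2 product=2
t=5: arr=0 -> substrate=2 bound=2 product=2
t=6: arr=0 -> substrate=1 bound=2 product=3
t=7: arr=0 -> substrate=0 bound=2 product=4
t=8: arr=3 -> substrate=3 bound=2 product=4
t=9: arr=2 -> substrate=4 bound=2 product=5
t=10: arr=1 -> substrate=4 bound=2 product=6

Answer: 2 2 2 1 2 2 2 2 2 2 2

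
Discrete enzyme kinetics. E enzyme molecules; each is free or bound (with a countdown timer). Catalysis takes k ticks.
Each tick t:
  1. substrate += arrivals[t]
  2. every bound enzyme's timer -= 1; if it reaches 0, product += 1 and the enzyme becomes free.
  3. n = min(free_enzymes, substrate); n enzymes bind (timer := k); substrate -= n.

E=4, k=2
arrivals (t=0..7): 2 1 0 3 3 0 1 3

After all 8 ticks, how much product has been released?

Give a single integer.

Answer: 9

Derivation:
t=0: arr=2 -> substrate=0 bound=2 product=0
t=1: arr=1 -> substrate=0 bound=3 product=0
t=2: arr=0 -> substrate=0 bound=1 product=2
t=3: arr=3 -> substrate=0 bound=3 product=3
t=4: arr=3 -> substrate=2 bound=4 product=3
t=5: arr=0 -> substrate=0 bound=3 product=6
t=6: arr=1 -> substrate=0 bound=3 product=7
t=7: arr=3 -> substrate=0 bound=4 product=9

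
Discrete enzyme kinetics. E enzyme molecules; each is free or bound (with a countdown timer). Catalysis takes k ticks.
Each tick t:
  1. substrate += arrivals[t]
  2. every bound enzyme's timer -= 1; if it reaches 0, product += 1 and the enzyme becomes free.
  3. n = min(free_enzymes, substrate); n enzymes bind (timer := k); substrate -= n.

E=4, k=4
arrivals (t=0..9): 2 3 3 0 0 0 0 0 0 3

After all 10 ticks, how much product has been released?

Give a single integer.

t=0: arr=2 -> substrate=0 bound=2 product=0
t=1: arr=3 -> substrate=1 bound=4 product=0
t=2: arr=3 -> substrate=4 bound=4 product=0
t=3: arr=0 -> substrate=4 bound=4 product=0
t=4: arr=0 -> substrate=2 bound=4 product=2
t=5: arr=0 -> substrate=0 bound=4 product=4
t=6: arr=0 -> substrate=0 bound=4 product=4
t=7: arr=0 -> substrate=0 bound=4 product=4
t=8: arr=0 -> substrate=0 bound=2 product=6
t=9: arr=3 -> substrate=0 bound=3 product=8

Answer: 8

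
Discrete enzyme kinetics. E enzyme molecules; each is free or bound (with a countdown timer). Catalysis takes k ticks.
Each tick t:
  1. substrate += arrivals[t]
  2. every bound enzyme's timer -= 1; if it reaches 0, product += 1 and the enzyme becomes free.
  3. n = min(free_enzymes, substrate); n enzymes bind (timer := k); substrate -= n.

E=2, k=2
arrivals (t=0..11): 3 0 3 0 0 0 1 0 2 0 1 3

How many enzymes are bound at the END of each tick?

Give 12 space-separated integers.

Answer: 2 2 2 2 2 2 1 1 2 2 1 2

Derivation:
t=0: arr=3 -> substrate=1 bound=2 product=0
t=1: arr=0 -> substrate=1 bound=2 product=0
t=2: arr=3 -> substrate=2 bound=2 product=2
t=3: arr=0 -> substrate=2 bound=2 product=2
t=4: arr=0 -> substrate=0 bound=2 product=4
t=5: arr=0 -> substrate=0 bound=2 product=4
t=6: arr=1 -> substrate=0 bound=1 product=6
t=7: arr=0 -> substrate=0 bound=1 product=6
t=8: arr=2 -> substrate=0 bound=2 product=7
t=9: arr=0 -> substrate=0 bound=2 product=7
t=10: arr=1 -> substrate=0 bound=1 product=9
t=11: arr=3 -> substrate=2 bound=2 product=9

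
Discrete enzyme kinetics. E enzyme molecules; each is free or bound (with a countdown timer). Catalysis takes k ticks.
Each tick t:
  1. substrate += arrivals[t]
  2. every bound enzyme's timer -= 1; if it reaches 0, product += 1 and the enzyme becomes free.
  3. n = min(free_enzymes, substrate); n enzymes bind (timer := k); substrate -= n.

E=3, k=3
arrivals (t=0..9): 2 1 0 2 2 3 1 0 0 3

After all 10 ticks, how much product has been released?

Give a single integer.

t=0: arr=2 -> substrate=0 bound=2 product=0
t=1: arr=1 -> substrate=0 bound=3 product=0
t=2: arr=0 -> substrate=0 bound=3 product=0
t=3: arr=2 -> substrate=0 bound=3 product=2
t=4: arr=2 -> substrate=1 bound=3 product=3
t=5: arr=3 -> substrate=4 bound=3 product=3
t=6: arr=1 -> substrate=3 bound=3 product=5
t=7: arr=0 -> substrate=2 bound=3 product=6
t=8: arr=0 -> substrate=2 bound=3 product=6
t=9: arr=3 -> substrate=3 bound=3 product=8

Answer: 8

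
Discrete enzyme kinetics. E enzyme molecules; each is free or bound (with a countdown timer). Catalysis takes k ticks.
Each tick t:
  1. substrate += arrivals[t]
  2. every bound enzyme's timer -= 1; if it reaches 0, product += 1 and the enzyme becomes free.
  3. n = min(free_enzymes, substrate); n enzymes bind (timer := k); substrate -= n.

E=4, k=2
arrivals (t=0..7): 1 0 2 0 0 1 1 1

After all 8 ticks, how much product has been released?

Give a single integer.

t=0: arr=1 -> substrate=0 bound=1 product=0
t=1: arr=0 -> substrate=0 bound=1 product=0
t=2: arr=2 -> substrate=0 bound=2 product=1
t=3: arr=0 -> substrate=0 bound=2 product=1
t=4: arr=0 -> substrate=0 bound=0 product=3
t=5: arr=1 -> substrate=0 bound=1 product=3
t=6: arr=1 -> substrate=0 bound=2 product=3
t=7: arr=1 -> substrate=0 bound=2 product=4

Answer: 4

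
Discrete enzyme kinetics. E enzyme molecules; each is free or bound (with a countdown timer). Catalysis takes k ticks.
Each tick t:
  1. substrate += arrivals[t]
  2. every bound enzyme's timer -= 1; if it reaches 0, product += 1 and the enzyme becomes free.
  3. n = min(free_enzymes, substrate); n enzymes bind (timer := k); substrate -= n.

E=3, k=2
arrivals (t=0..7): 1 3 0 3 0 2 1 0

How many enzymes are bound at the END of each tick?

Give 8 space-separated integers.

t=0: arr=1 -> substrate=0 bound=1 product=0
t=1: arr=3 -> substrate=1 bound=3 product=0
t=2: arr=0 -> substrate=0 bound=3 product=1
t=3: arr=3 -> substrate=1 bound=3 product=3
t=4: arr=0 -> substrate=0 bound=3 product=4
t=5: arr=2 -> substrate=0 bound=3 product=6
t=6: arr=1 -> substrate=0 bound=3 product=7
t=7: arr=0 -> substrate=0 bound=1 product=9

Answer: 1 3 3 3 3 3 3 1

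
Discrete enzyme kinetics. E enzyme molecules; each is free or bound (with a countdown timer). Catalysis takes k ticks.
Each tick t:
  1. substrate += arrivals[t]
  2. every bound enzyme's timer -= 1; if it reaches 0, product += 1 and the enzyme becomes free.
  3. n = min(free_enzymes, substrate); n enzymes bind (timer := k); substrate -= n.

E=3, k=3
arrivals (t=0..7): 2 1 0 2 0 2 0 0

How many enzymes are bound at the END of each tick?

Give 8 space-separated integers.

t=0: arr=2 -> substrate=0 bound=2 product=0
t=1: arr=1 -> substrate=0 bound=3 product=0
t=2: arr=0 -> substrate=0 bound=3 product=0
t=3: arr=2 -> substrate=0 bound=3 product=2
t=4: arr=0 -> substrate=0 bound=2 product=3
t=5: arr=2 -> substrate=1 bound=3 product=3
t=6: arr=0 -> substrate=0 bound=2 product=5
t=7: arr=0 -> substrate=0 bound=2 product=5

Answer: 2 3 3 3 2 3 2 2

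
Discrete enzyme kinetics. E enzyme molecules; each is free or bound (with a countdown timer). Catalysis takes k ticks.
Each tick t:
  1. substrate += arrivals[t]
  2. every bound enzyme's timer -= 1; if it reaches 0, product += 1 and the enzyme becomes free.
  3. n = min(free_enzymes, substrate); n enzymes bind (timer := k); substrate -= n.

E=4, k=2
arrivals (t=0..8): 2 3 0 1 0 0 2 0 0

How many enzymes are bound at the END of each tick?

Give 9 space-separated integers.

Answer: 2 4 3 2 1 0 2 2 0

Derivation:
t=0: arr=2 -> substrate=0 bound=2 product=0
t=1: arr=3 -> substrate=1 bound=4 product=0
t=2: arr=0 -> substrate=0 bound=3 product=2
t=3: arr=1 -> substrate=0 bound=2 product=4
t=4: arr=0 -> substrate=0 bound=1 product=5
t=5: arr=0 -> substrate=0 bound=0 product=6
t=6: arr=2 -> substrate=0 bound=2 product=6
t=7: arr=0 -> substrate=0 bound=2 product=6
t=8: arr=0 -> substrate=0 bound=0 product=8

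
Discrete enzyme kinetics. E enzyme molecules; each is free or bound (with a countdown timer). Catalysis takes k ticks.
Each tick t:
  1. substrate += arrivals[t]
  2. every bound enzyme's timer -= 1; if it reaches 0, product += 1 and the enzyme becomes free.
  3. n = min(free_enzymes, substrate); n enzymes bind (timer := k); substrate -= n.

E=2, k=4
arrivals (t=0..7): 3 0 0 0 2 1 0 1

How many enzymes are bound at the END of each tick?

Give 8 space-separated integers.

Answer: 2 2 2 2 2 2 2 2

Derivation:
t=0: arr=3 -> substrate=1 bound=2 product=0
t=1: arr=0 -> substrate=1 bound=2 product=0
t=2: arr=0 -> substrate=1 bound=2 product=0
t=3: arr=0 -> substrate=1 bound=2 product=0
t=4: arr=2 -> substrate=1 bound=2 product=2
t=5: arr=1 -> substrate=2 bound=2 product=2
t=6: arr=0 -> substrate=2 bound=2 product=2
t=7: arr=1 -> substrate=3 bound=2 product=2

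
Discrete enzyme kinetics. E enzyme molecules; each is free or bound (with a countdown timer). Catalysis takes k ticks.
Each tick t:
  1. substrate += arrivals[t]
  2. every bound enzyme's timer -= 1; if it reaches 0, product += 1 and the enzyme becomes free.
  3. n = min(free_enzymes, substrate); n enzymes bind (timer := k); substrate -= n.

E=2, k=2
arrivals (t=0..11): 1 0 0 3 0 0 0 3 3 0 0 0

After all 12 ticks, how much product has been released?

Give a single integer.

t=0: arr=1 -> substrate=0 bound=1 product=0
t=1: arr=0 -> substrate=0 bound=1 product=0
t=2: arr=0 -> substrate=0 bound=0 product=1
t=3: arr=3 -> substrate=1 bound=2 product=1
t=4: arr=0 -> substrate=1 bound=2 product=1
t=5: arr=0 -> substrate=0 bound=1 product=3
t=6: arr=0 -> substrate=0 bound=1 product=3
t=7: arr=3 -> substrate=1 bound=2 product=4
t=8: arr=3 -> substrate=4 bound=2 product=4
t=9: arr=0 -> substrate=2 bound=2 product=6
t=10: arr=0 -> substrate=2 bound=2 product=6
t=11: arr=0 -> substrate=0 bound=2 product=8

Answer: 8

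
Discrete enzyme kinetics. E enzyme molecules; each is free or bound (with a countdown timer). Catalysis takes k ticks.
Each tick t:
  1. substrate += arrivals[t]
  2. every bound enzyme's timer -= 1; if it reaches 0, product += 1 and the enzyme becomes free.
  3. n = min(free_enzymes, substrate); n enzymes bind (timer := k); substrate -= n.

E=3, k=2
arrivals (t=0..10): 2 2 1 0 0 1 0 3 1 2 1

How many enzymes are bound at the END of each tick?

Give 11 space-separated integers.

Answer: 2 3 3 2 0 1 1 3 3 3 3

Derivation:
t=0: arr=2 -> substrate=0 bound=2 product=0
t=1: arr=2 -> substrate=1 bound=3 product=0
t=2: arr=1 -> substrate=0 bound=3 product=2
t=3: arr=0 -> substrate=0 bound=2 product=3
t=4: arr=0 -> substrate=0 bound=0 product=5
t=5: arr=1 -> substrate=0 bound=1 product=5
t=6: arr=0 -> substrate=0 bound=1 product=5
t=7: arr=3 -> substrate=0 bound=3 product=6
t=8: arr=1 -> substrate=1 bound=3 product=6
t=9: arr=2 -> substrate=0 bound=3 product=9
t=10: arr=1 -> substrate=1 bound=3 product=9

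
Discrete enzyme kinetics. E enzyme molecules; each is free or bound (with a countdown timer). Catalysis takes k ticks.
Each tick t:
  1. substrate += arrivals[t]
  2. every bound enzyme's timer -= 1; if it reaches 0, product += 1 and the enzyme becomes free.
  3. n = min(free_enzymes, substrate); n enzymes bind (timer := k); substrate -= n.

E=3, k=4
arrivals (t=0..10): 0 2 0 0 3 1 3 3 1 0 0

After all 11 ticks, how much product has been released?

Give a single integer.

Answer: 5

Derivation:
t=0: arr=0 -> substrate=0 bound=0 product=0
t=1: arr=2 -> substrate=0 bound=2 product=0
t=2: arr=0 -> substrate=0 bound=2 product=0
t=3: arr=0 -> substrate=0 bound=2 product=0
t=4: arr=3 -> substrate=2 bound=3 product=0
t=5: arr=1 -> substrate=1 bound=3 product=2
t=6: arr=3 -> substrate=4 bound=3 product=2
t=7: arr=3 -> substrate=7 bound=3 product=2
t=8: arr=1 -> substrate=7 bound=3 product=3
t=9: arr=0 -> substrate=5 bound=3 product=5
t=10: arr=0 -> substrate=5 bound=3 product=5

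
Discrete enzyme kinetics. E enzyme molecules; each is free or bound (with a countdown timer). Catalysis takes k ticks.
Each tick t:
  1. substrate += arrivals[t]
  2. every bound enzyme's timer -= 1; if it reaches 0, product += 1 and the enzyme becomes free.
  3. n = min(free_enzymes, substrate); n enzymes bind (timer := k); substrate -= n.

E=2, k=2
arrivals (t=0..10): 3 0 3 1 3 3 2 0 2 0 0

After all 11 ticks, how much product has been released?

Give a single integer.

t=0: arr=3 -> substrate=1 bound=2 product=0
t=1: arr=0 -> substrate=1 bound=2 product=0
t=2: arr=3 -> substrate=2 bound=2 product=2
t=3: arr=1 -> substrate=3 bound=2 product=2
t=4: arr=3 -> substrate=4 bound=2 product=4
t=5: arr=3 -> substrate=7 bound=2 product=4
t=6: arr=2 -> substrate=7 bound=2 product=6
t=7: arr=0 -> substrate=7 bound=2 product=6
t=8: arr=2 -> substrate=7 bound=2 product=8
t=9: arr=0 -> substrate=7 bound=2 product=8
t=10: arr=0 -> substrate=5 bound=2 product=10

Answer: 10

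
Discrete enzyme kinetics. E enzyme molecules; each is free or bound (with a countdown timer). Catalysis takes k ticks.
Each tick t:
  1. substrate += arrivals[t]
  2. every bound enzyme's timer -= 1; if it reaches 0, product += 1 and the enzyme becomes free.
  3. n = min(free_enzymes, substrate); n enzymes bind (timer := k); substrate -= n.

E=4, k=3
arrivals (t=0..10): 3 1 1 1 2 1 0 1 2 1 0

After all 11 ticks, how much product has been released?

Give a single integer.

t=0: arr=3 -> substrate=0 bound=3 product=0
t=1: arr=1 -> substrate=0 bound=4 product=0
t=2: arr=1 -> substrate=1 bound=4 product=0
t=3: arr=1 -> substrate=0 bound=3 product=3
t=4: arr=2 -> substrate=0 bound=4 product=4
t=5: arr=1 -> substrate=1 bound=4 product=4
t=6: arr=0 -> substrate=0 bound=3 product=6
t=7: arr=1 -> substrate=0 bound=2 product=8
t=8: arr=2 -> substrate=0 bound=4 product=8
t=9: arr=1 -> substrate=0 bound=4 product=9
t=10: arr=0 -> substrate=0 bound=3 product=10

Answer: 10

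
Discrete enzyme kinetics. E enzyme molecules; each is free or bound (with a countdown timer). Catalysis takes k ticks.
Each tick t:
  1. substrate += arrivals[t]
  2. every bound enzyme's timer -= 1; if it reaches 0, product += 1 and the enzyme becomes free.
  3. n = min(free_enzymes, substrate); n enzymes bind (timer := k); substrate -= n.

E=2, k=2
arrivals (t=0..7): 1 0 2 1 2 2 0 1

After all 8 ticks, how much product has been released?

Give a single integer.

t=0: arr=1 -> substrate=0 bound=1 product=0
t=1: arr=0 -> substrate=0 bound=1 product=0
t=2: arr=2 -> substrate=0 bound=2 product=1
t=3: arr=1 -> substrate=1 bound=2 product=1
t=4: arr=2 -> substrate=1 bound=2 product=3
t=5: arr=2 -> substrate=3 bound=2 product=3
t=6: arr=0 -> substrate=1 bound=2 product=5
t=7: arr=1 -> substrate=2 bound=2 product=5

Answer: 5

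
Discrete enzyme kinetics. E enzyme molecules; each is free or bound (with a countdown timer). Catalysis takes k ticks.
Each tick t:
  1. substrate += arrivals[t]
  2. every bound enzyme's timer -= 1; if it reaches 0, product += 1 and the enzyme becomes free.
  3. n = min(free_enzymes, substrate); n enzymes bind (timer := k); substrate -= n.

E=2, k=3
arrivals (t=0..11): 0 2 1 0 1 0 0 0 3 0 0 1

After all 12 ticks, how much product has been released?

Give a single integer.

t=0: arr=0 -> substrate=0 bound=0 product=0
t=1: arr=2 -> substrate=0 bound=2 product=0
t=2: arr=1 -> substrate=1 bound=2 product=0
t=3: arr=0 -> substrate=1 bound=2 product=0
t=4: arr=1 -> substrate=0 bound=2 product=2
t=5: arr=0 -> substrate=0 bound=2 product=2
t=6: arr=0 -> substrate=0 bound=2 product=2
t=7: arr=0 -> substrate=0 bound=0 product=4
t=8: arr=3 -> substrate=1 bound=2 product=4
t=9: arr=0 -> substrate=1 bound=2 product=4
t=10: arr=0 -> substrate=1 bound=2 product=4
t=11: arr=1 -> substrate=0 bound=2 product=6

Answer: 6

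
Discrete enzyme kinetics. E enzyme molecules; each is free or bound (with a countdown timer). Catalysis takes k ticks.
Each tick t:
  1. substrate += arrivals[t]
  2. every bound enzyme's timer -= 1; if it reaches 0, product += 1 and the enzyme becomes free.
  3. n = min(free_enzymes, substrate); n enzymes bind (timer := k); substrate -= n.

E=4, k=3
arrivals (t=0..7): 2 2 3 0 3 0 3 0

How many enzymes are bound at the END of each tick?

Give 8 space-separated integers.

t=0: arr=2 -> substrate=0 bound=2 product=0
t=1: arr=2 -> substrate=0 bound=4 product=0
t=2: arr=3 -> substrate=3 bound=4 product=0
t=3: arr=0 -> substrate=1 bound=4 product=2
t=4: arr=3 -> substrate=2 bound=4 product=4
t=5: arr=0 -> substrate=2 bound=4 product=4
t=6: arr=3 -> substrate=3 bound=4 product=6
t=7: arr=0 -> substrate=1 bound=4 product=8

Answer: 2 4 4 4 4 4 4 4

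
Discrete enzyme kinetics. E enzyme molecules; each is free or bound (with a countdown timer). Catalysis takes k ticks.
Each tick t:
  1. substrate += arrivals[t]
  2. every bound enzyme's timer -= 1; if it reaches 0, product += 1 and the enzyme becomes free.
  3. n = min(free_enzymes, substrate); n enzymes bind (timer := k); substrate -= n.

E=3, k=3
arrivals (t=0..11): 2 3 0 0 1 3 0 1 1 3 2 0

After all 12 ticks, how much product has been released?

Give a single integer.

t=0: arr=2 -> substrate=0 bound=2 product=0
t=1: arr=3 -> substrate=2 bound=3 product=0
t=2: arr=0 -> substrate=2 bound=3 product=0
t=3: arr=0 -> substrate=0 bound=3 product=2
t=4: arr=1 -> substrate=0 bound=3 product=3
t=5: arr=3 -> substrate=3 bound=3 product=3
t=6: arr=0 -> substrate=1 bound=3 product=5
t=7: arr=1 -> substrate=1 bound=3 product=6
t=8: arr=1 -> substrate=2 bound=3 product=6
t=9: arr=3 -> substrate=3 bound=3 product=8
t=10: arr=2 -> substrate=4 bound=3 product=9
t=11: arr=0 -> substrate=4 bound=3 product=9

Answer: 9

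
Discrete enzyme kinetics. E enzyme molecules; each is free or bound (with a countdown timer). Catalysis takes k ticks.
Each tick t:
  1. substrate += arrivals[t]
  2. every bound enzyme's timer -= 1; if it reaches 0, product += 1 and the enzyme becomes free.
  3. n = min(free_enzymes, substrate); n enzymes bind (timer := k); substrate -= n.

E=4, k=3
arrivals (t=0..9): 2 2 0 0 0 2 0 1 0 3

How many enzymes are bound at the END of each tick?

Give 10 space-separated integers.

Answer: 2 4 4 2 0 2 2 3 1 4

Derivation:
t=0: arr=2 -> substrate=0 bound=2 product=0
t=1: arr=2 -> substrate=0 bound=4 product=0
t=2: arr=0 -> substrate=0 bound=4 product=0
t=3: arr=0 -> substrate=0 bound=2 product=2
t=4: arr=0 -> substrate=0 bound=0 product=4
t=5: arr=2 -> substrate=0 bound=2 product=4
t=6: arr=0 -> substrate=0 bound=2 product=4
t=7: arr=1 -> substrate=0 bound=3 product=4
t=8: arr=0 -> substrate=0 bound=1 product=6
t=9: arr=3 -> substrate=0 bound=4 product=6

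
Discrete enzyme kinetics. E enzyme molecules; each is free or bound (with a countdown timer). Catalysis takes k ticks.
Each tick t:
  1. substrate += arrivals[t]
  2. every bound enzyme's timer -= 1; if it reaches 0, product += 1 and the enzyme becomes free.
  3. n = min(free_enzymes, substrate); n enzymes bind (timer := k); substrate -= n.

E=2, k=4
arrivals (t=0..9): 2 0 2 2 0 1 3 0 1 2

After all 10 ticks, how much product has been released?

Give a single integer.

Answer: 4

Derivation:
t=0: arr=2 -> substrate=0 bound=2 product=0
t=1: arr=0 -> substrate=0 bound=2 product=0
t=2: arr=2 -> substrate=2 bound=2 product=0
t=3: arr=2 -> substrate=4 bound=2 product=0
t=4: arr=0 -> substrate=2 bound=2 product=2
t=5: arr=1 -> substrate=3 bound=2 product=2
t=6: arr=3 -> substrate=6 bound=2 product=2
t=7: arr=0 -> substrate=6 bound=2 product=2
t=8: arr=1 -> substrate=5 bound=2 product=4
t=9: arr=2 -> substrate=7 bound=2 product=4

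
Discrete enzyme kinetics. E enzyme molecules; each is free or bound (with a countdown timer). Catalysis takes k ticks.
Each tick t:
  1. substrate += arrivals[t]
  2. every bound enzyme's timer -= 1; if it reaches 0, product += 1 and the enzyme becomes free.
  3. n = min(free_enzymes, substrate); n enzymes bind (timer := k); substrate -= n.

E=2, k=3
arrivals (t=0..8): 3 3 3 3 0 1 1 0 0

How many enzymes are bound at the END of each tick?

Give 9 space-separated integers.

Answer: 2 2 2 2 2 2 2 2 2

Derivation:
t=0: arr=3 -> substrate=1 bound=2 product=0
t=1: arr=3 -> substrate=4 bound=2 product=0
t=2: arr=3 -> substrate=7 bound=2 product=0
t=3: arr=3 -> substrate=8 bound=2 product=2
t=4: arr=0 -> substrate=8 bound=2 product=2
t=5: arr=1 -> substrate=9 bound=2 product=2
t=6: arr=1 -> substrate=8 bound=2 product=4
t=7: arr=0 -> substrate=8 bound=2 product=4
t=8: arr=0 -> substrate=8 bound=2 product=4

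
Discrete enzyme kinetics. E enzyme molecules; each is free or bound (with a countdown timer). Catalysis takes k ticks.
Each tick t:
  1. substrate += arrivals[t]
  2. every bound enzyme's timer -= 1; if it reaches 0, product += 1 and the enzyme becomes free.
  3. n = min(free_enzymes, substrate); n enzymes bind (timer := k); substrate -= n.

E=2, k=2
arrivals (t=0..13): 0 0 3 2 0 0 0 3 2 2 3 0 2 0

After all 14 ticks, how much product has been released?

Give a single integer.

t=0: arr=0 -> substrate=0 bound=0 product=0
t=1: arr=0 -> substrate=0 bound=0 product=0
t=2: arr=3 -> substrate=1 bound=2 product=0
t=3: arr=2 -> substrate=3 bound=2 product=0
t=4: arr=0 -> substrate=1 bound=2 product=2
t=5: arr=0 -> substrate=1 bound=2 product=2
t=6: arr=0 -> substrate=0 bound=1 product=4
t=7: arr=3 -> substrate=2 bound=2 product=4
t=8: arr=2 -> substrate=3 bound=2 product=5
t=9: arr=2 -> substrate=4 bound=2 product=6
t=10: arr=3 -> substrate=6 bound=2 product=7
t=11: arr=0 -> substrate=5 bound=2 product=8
t=12: arr=2 -> substrate=6 bound=2 product=9
t=13: arr=0 -> substrate=5 bound=2 product=10

Answer: 10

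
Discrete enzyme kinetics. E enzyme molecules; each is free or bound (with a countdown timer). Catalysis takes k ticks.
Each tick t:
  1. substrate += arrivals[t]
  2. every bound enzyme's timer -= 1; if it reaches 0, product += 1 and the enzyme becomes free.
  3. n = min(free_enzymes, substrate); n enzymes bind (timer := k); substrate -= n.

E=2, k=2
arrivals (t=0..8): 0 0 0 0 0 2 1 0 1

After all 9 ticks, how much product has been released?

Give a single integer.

t=0: arr=0 -> substrate=0 bound=0 product=0
t=1: arr=0 -> substrate=0 bound=0 product=0
t=2: arr=0 -> substrate=0 bound=0 product=0
t=3: arr=0 -> substrate=0 bound=0 product=0
t=4: arr=0 -> substrate=0 bound=0 product=0
t=5: arr=2 -> substrate=0 bound=2 product=0
t=6: arr=1 -> substrate=1 bound=2 product=0
t=7: arr=0 -> substrate=0 bound=1 product=2
t=8: arr=1 -> substrate=0 bound=2 product=2

Answer: 2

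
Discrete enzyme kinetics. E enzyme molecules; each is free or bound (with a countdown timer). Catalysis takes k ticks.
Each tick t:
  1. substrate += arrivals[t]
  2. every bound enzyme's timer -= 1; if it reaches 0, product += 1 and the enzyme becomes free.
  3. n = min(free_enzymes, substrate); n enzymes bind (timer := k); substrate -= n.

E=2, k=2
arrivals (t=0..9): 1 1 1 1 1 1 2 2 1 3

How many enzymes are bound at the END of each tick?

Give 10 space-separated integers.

Answer: 1 2 2 2 2 2 2 2 2 2

Derivation:
t=0: arr=1 -> substrate=0 bound=1 product=0
t=1: arr=1 -> substrate=0 bound=2 product=0
t=2: arr=1 -> substrate=0 bound=2 product=1
t=3: arr=1 -> substrate=0 bound=2 product=2
t=4: arr=1 -> substrate=0 bound=2 product=3
t=5: arr=1 -> substrate=0 bound=2 product=4
t=6: arr=2 -> substrate=1 bound=2 product=5
t=7: arr=2 -> substrate=2 bound=2 product=6
t=8: arr=1 -> substrate=2 bound=2 product=7
t=9: arr=3 -> substrate=4 bound=2 product=8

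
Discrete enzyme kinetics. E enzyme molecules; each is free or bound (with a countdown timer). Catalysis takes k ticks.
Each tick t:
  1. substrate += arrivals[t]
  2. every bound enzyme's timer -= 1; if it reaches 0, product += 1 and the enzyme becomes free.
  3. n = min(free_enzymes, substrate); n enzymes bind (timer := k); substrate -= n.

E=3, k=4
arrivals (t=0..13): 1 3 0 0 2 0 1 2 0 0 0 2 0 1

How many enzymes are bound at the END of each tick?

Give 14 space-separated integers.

t=0: arr=1 -> substrate=0 bound=1 product=0
t=1: arr=3 -> substrate=1 bound=3 product=0
t=2: arr=0 -> substrate=1 bound=3 product=0
t=3: arr=0 -> substrate=1 bound=3 product=0
t=4: arr=2 -> substrate=2 bound=3 product=1
t=5: arr=0 -> substrate=0 bound=3 product=3
t=6: arr=1 -> substrate=1 bound=3 product=3
t=7: arr=2 -> substrate=3 bound=3 product=3
t=8: arr=0 -> substrate=2 bound=3 product=4
t=9: arr=0 -> substrate=0 bound=3 product=6
t=10: arr=0 -> substrate=0 bound=3 product=6
t=11: arr=2 -> substrate=2 bound=3 product=6
t=12: arr=0 -> substrate=1 bound=3 product=7
t=13: arr=1 -> substrate=0 bound=3 product=9

Answer: 1 3 3 3 3 3 3 3 3 3 3 3 3 3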